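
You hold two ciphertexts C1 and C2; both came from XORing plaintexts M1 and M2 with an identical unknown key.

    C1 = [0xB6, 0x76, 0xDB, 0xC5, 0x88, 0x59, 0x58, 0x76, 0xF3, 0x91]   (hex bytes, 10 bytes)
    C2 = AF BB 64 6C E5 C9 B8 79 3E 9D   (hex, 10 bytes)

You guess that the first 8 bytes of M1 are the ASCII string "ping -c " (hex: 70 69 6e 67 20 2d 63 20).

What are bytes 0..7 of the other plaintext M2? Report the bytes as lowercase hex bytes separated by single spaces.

First, C1 ⊕ C2 = (M1 ⊕ K) ⊕ (M2 ⊕ K) = M1 ⊕ M2, so the key drops out. Then M2 = (M1 ⊕ M2) ⊕ M1 over the first 8 bytes.
byte 0: (b6 xor af) xor 70 = 19 xor 70 = 69
byte 1: (76 xor bb) xor 69 = cd xor 69 = a4
byte 2: (db xor 64) xor 6e = bf xor 6e = d1
byte 3: (c5 xor 6c) xor 67 = a9 xor 67 = ce
byte 4: (88 xor e5) xor 20 = 6d xor 20 = 4d
byte 5: (59 xor c9) xor 2d = 90 xor 2d = bd
byte 6: (58 xor b8) xor 63 = e0 xor 63 = 83
byte 7: (76 xor 79) xor 20 = 0f xor 20 = 2f

69 a4 d1 ce 4d bd 83 2f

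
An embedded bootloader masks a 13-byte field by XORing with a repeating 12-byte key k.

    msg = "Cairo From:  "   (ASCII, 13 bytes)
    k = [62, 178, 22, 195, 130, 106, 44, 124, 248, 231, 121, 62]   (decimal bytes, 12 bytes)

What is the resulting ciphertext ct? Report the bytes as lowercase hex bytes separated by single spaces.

7d d3 7f b1 ed 4a 6a 0e 97 8a 43 1e 1e

The 12-byte key repeats, so the effective keystream is 3e b2 16 c3 82 6a 2c 7c f8 e7 79 3e 3e.
byte 0:  67 xor  62 = 125
byte 1:  97 xor 178 = 211
byte 2: 105 xor  22 = 127
byte 3: 114 xor 195 = 177
byte 4: 111 xor 130 = 237
byte 5:  32 xor 106 =  74
byte 6:  70 xor  44 = 106
byte 7: 114 xor 124 =  14
byte 8: 111 xor 248 = 151
byte 9: 109 xor 231 = 138
byte 10:  58 xor 121 =  67
byte 11:  32 xor  62 =  30
byte 12:  32 xor  62 =  30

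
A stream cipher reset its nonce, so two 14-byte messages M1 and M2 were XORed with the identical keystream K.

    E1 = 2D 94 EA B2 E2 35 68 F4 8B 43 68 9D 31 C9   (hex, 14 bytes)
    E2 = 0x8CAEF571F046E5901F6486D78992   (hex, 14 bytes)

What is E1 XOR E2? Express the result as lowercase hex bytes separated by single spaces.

E1 ⊕ E2 = (M1 ⊕ K) ⊕ (M2 ⊕ K) = M1 ⊕ M2 — the shared key cancels under XOR.
byte 0: 2d ⊕ 8c = a1
byte 1: 94 ⊕ ae = 3a
byte 2: ea ⊕ f5 = 1f
byte 3: b2 ⊕ 71 = c3
byte 4: e2 ⊕ f0 = 12
byte 5: 35 ⊕ 46 = 73
byte 6: 68 ⊕ e5 = 8d
byte 7: f4 ⊕ 90 = 64
byte 8: 8b ⊕ 1f = 94
byte 9: 43 ⊕ 64 = 27
byte 10: 68 ⊕ 86 = ee
byte 11: 9d ⊕ d7 = 4a
byte 12: 31 ⊕ 89 = b8
byte 13: c9 ⊕ 92 = 5b

a1 3a 1f c3 12 73 8d 64 94 27 ee 4a b8 5b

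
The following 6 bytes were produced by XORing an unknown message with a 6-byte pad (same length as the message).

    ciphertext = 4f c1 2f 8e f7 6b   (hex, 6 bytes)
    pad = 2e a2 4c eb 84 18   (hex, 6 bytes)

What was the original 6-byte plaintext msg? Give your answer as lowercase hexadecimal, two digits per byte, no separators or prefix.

616363657373

4f ^ 2e = 61
c1 ^ a2 = 63
2f ^ 4c = 63
8e ^ eb = 65
f7 ^ 84 = 73
6b ^ 18 = 73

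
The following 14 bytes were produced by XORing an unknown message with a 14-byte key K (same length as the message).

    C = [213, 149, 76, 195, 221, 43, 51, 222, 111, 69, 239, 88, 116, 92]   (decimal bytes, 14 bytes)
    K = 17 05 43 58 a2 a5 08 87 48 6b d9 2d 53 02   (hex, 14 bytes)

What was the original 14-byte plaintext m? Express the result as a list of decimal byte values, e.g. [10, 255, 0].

[194, 144, 15, 155, 127, 142, 59, 89, 39, 46, 54, 117, 39, 94]

d5 xor 17 = c2
95 xor 05 = 90
4c xor 43 = 0f
c3 xor 58 = 9b
dd xor a2 = 7f
2b xor a5 = 8e
33 xor 08 = 3b
de xor 87 = 59
6f xor 48 = 27
45 xor 6b = 2e
ef xor d9 = 36
58 xor 2d = 75
74 xor 53 = 27
5c xor 02 = 5e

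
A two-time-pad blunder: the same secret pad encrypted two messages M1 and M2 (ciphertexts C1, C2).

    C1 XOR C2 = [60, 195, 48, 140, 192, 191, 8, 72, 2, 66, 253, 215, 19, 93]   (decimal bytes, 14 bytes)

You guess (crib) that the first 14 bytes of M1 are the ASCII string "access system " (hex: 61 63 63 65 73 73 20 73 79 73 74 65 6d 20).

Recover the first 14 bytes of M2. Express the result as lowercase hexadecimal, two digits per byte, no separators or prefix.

5da053e9b3cc283b7b3189b27e7d

Since C1 ⊕ C2 = M1 ⊕ M2, XORing with the guessed M1 bytes yields the corresponding M2 bytes: M2 = (C1 ⊕ C2) ⊕ M1.
3c ⊕ 61 = 5d
c3 ⊕ 63 = a0
30 ⊕ 63 = 53
8c ⊕ 65 = e9
c0 ⊕ 73 = b3
bf ⊕ 73 = cc
08 ⊕ 20 = 28
48 ⊕ 73 = 3b
02 ⊕ 79 = 7b
42 ⊕ 73 = 31
fd ⊕ 74 = 89
d7 ⊕ 65 = b2
13 ⊕ 6d = 7e
5d ⊕ 20 = 7d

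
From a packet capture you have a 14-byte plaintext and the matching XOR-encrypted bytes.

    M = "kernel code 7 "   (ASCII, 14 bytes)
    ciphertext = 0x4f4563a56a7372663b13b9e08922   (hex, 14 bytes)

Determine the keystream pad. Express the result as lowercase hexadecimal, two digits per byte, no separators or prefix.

242011cb0f1f52055477dcc0be02

Since ciphertext = M ⊕ pad, XORing both sides with M gives pad = M ⊕ ciphertext.
byte 0: 107 XOR  79 =  36
byte 1: 101 XOR  69 =  32
byte 2: 114 XOR  99 =  17
byte 3: 110 XOR 165 = 203
byte 4: 101 XOR 106 =  15
byte 5: 108 XOR 115 =  31
byte 6:  32 XOR 114 =  82
byte 7:  99 XOR 102 =   5
byte 8: 111 XOR  59 =  84
byte 9: 100 XOR  19 = 119
byte 10: 101 XOR 185 = 220
byte 11:  32 XOR 224 = 192
byte 12:  55 XOR 137 = 190
byte 13:  32 XOR  34 =   2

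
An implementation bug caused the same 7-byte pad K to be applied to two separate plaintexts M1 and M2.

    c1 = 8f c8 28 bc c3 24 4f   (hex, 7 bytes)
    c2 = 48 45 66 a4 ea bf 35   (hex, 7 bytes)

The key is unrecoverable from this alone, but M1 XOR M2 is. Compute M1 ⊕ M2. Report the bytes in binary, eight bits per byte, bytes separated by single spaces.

11000111 10001101 01001110 00011000 00101001 10011011 01111010

c1 ⊕ c2 = (M1 ⊕ K) ⊕ (M2 ⊕ K) = M1 ⊕ M2 — the shared key cancels under XOR.
byte 0: 8f xor 48 = c7
byte 1: c8 xor 45 = 8d
byte 2: 28 xor 66 = 4e
byte 3: bc xor a4 = 18
byte 4: c3 xor ea = 29
byte 5: 24 xor bf = 9b
byte 6: 4f xor 35 = 7a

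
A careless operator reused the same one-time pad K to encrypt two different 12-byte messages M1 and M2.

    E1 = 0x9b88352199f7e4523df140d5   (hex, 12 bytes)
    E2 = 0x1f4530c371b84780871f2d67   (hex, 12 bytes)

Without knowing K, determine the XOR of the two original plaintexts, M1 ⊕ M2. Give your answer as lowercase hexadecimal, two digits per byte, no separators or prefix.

E1 ⊕ E2 = (M1 ⊕ K) ⊕ (M2 ⊕ K) = M1 ⊕ M2 — the shared key cancels under XOR.
byte 0: 155 ⊕  31 = 132
byte 1: 136 ⊕  69 = 205
byte 2:  53 ⊕  48 =   5
byte 3:  33 ⊕ 195 = 226
byte 4: 153 ⊕ 113 = 232
byte 5: 247 ⊕ 184 =  79
byte 6: 228 ⊕  71 = 163
byte 7:  82 ⊕ 128 = 210
byte 8:  61 ⊕ 135 = 186
byte 9: 241 ⊕  31 = 238
byte 10:  64 ⊕  45 = 109
byte 11: 213 ⊕ 103 = 178

84cd05e2e84fa3d2baee6db2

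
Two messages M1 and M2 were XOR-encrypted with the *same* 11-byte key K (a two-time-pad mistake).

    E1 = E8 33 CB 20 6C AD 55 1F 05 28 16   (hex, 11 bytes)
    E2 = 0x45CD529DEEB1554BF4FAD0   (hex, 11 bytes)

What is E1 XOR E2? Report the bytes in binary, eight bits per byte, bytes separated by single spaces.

10101101 11111110 10011001 10111101 10000010 00011100 00000000 01010100 11110001 11010010 11000110

E1 ⊕ E2 = (M1 ⊕ K) ⊕ (M2 ⊕ K) = M1 ⊕ M2 — the shared key cancels under XOR.
232 xor  69 = 173
 51 xor 205 = 254
203 xor  82 = 153
 32 xor 157 = 189
108 xor 238 = 130
173 xor 177 =  28
 85 xor  85 =   0
 31 xor  75 =  84
  5 xor 244 = 241
 40 xor 250 = 210
 22 xor 208 = 198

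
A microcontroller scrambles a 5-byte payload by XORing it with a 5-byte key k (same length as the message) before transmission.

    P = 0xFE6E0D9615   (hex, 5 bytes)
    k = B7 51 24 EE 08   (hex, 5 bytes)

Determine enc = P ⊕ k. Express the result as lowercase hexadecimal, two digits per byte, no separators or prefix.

493f29781d

fe ^ b7 = 49
6e ^ 51 = 3f
0d ^ 24 = 29
96 ^ ee = 78
15 ^ 08 = 1d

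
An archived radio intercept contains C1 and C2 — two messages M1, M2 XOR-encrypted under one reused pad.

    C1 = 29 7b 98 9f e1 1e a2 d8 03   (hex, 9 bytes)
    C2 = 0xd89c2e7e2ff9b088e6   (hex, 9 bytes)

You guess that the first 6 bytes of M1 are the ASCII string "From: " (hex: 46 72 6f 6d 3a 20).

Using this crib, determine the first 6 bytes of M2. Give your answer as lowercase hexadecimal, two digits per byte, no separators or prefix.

First, C1 ⊕ C2 = (M1 ⊕ K) ⊕ (M2 ⊕ K) = M1 ⊕ M2, so the key drops out. Then M2 = (M1 ⊕ M2) ⊕ M1 over the first 6 bytes.
byte 0: (29 ⊕ d8) ⊕ 46 = f1 ⊕ 46 = b7
byte 1: (7b ⊕ 9c) ⊕ 72 = e7 ⊕ 72 = 95
byte 2: (98 ⊕ 2e) ⊕ 6f = b6 ⊕ 6f = d9
byte 3: (9f ⊕ 7e) ⊕ 6d = e1 ⊕ 6d = 8c
byte 4: (e1 ⊕ 2f) ⊕ 3a = ce ⊕ 3a = f4
byte 5: (1e ⊕ f9) ⊕ 20 = e7 ⊕ 20 = c7

b795d98cf4c7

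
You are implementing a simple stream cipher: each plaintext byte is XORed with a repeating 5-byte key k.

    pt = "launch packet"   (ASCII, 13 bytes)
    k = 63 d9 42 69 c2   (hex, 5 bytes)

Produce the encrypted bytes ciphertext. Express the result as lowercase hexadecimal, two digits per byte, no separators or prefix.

0fb83707a10bf93208a108bc36

The 5-byte key repeats, so the effective keystream is 63 d9 42 69 c2 63 d9 42 69 c2 63 d9 42.
byte 0: 01101100 xor 01100011 = 00001111
byte 1: 01100001 xor 11011001 = 10111000
byte 2: 01110101 xor 01000010 = 00110111
byte 3: 01101110 xor 01101001 = 00000111
byte 4: 01100011 xor 11000010 = 10100001
byte 5: 01101000 xor 01100011 = 00001011
byte 6: 00100000 xor 11011001 = 11111001
byte 7: 01110000 xor 01000010 = 00110010
byte 8: 01100001 xor 01101001 = 00001000
byte 9: 01100011 xor 11000010 = 10100001
byte 10: 01101011 xor 01100011 = 00001000
byte 11: 01100101 xor 11011001 = 10111100
byte 12: 01110100 xor 01000010 = 00110110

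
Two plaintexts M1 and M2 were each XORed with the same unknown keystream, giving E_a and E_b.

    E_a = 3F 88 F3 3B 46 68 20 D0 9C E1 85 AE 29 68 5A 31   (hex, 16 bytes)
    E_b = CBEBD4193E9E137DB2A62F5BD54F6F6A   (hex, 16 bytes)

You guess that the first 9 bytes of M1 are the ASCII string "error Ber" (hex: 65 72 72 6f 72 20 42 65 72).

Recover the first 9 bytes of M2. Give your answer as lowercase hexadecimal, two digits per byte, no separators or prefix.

First, E_a ⊕ E_b = (M1 ⊕ K) ⊕ (M2 ⊕ K) = M1 ⊕ M2, so the key drops out. Then M2 = (M1 ⊕ M2) ⊕ M1 over the first 9 bytes.
byte 0: (3f XOR cb) XOR 65 = f4 XOR 65 = 91
byte 1: (88 XOR eb) XOR 72 = 63 XOR 72 = 11
byte 2: (f3 XOR d4) XOR 72 = 27 XOR 72 = 55
byte 3: (3b XOR 19) XOR 6f = 22 XOR 6f = 4d
byte 4: (46 XOR 3e) XOR 72 = 78 XOR 72 = 0a
byte 5: (68 XOR 9e) XOR 20 = f6 XOR 20 = d6
byte 6: (20 XOR 13) XOR 42 = 33 XOR 42 = 71
byte 7: (d0 XOR 7d) XOR 65 = ad XOR 65 = c8
byte 8: (9c XOR b2) XOR 72 = 2e XOR 72 = 5c

9111554d0ad671c85c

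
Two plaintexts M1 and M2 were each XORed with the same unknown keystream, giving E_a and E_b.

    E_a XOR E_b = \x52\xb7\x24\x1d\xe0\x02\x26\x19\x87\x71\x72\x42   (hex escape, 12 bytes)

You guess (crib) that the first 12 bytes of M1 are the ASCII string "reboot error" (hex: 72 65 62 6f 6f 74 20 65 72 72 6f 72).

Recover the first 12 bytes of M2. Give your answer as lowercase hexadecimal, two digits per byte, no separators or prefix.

Since E_a ⊕ E_b = M1 ⊕ M2, XORing with the guessed M1 bytes yields the corresponding M2 bytes: M2 = (E_a ⊕ E_b) ⊕ M1.
52 ⊕ 72 = 20
b7 ⊕ 65 = d2
24 ⊕ 62 = 46
1d ⊕ 6f = 72
e0 ⊕ 6f = 8f
02 ⊕ 74 = 76
26 ⊕ 20 = 06
19 ⊕ 65 = 7c
87 ⊕ 72 = f5
71 ⊕ 72 = 03
72 ⊕ 6f = 1d
42 ⊕ 72 = 30

20d246728f76067cf5031d30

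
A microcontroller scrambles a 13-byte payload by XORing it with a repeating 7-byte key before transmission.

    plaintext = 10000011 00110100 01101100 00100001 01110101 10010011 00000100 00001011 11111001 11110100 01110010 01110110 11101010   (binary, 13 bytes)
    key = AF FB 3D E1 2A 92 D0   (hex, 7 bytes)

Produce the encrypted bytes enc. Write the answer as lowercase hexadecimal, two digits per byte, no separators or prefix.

2ccf51c05f01d4a402c9935c78

The 7-byte key repeats, so the effective keystream is af fb 3d e1 2a 92 d0 af fb 3d e1 2a 92.
byte 0: 131 xor 175 =  44
byte 1:  52 xor 251 = 207
byte 2: 108 xor  61 =  81
byte 3:  33 xor 225 = 192
byte 4: 117 xor  42 =  95
byte 5: 147 xor 146 =   1
byte 6:   4 xor 208 = 212
byte 7:  11 xor 175 = 164
byte 8: 249 xor 251 =   2
byte 9: 244 xor  61 = 201
byte 10: 114 xor 225 = 147
byte 11: 118 xor  42 =  92
byte 12: 234 xor 146 = 120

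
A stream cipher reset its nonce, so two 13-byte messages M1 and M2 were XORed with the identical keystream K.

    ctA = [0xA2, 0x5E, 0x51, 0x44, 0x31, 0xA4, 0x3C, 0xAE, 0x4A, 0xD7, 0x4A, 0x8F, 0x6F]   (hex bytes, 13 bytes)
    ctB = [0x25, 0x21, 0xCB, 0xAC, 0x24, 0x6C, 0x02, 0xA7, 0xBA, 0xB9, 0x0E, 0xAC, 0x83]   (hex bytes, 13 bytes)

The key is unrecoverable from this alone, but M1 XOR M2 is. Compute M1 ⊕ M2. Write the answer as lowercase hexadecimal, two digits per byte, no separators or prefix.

877f9ae815c83e09f06e4423ec

ctA ⊕ ctB = (M1 ⊕ K) ⊕ (M2 ⊕ K) = M1 ⊕ M2 — the shared key cancels under XOR.
byte 0: 162 ⊕  37 = 135
byte 1:  94 ⊕  33 = 127
byte 2:  81 ⊕ 203 = 154
byte 3:  68 ⊕ 172 = 232
byte 4:  49 ⊕  36 =  21
byte 5: 164 ⊕ 108 = 200
byte 6:  60 ⊕   2 =  62
byte 7: 174 ⊕ 167 =   9
byte 8:  74 ⊕ 186 = 240
byte 9: 215 ⊕ 185 = 110
byte 10:  74 ⊕  14 =  68
byte 11: 143 ⊕ 172 =  35
byte 12: 111 ⊕ 131 = 236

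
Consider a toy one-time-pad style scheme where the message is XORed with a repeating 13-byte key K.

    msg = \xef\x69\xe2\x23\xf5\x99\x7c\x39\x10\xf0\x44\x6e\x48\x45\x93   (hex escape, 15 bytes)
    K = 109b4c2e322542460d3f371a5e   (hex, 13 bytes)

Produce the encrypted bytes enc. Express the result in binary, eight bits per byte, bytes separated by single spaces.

11111111 11110010 10101110 00001101 11000111 10111100 00111110 01111111 00011101 11001111 01110011 01110100 00010110 01010101 00001000

The 13-byte key repeats, so the effective keystream is 10 9b 4c 2e 32 25 42 46 0d 3f 37 1a 5e 10 9b.
byte 0: ef ^ 10 = ff
byte 1: 69 ^ 9b = f2
byte 2: e2 ^ 4c = ae
byte 3: 23 ^ 2e = 0d
byte 4: f5 ^ 32 = c7
byte 5: 99 ^ 25 = bc
byte 6: 7c ^ 42 = 3e
byte 7: 39 ^ 46 = 7f
byte 8: 10 ^ 0d = 1d
byte 9: f0 ^ 3f = cf
byte 10: 44 ^ 37 = 73
byte 11: 6e ^ 1a = 74
byte 12: 48 ^ 5e = 16
byte 13: 45 ^ 10 = 55
byte 14: 93 ^ 9b = 08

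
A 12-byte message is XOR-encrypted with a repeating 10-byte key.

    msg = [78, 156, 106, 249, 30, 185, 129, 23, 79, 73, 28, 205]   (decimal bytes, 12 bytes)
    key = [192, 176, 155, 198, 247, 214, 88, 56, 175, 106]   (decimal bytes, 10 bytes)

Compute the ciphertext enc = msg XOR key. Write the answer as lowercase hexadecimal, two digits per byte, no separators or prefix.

8e2cf13fe96fd92fe023dc7d

The 10-byte key repeats, so the effective keystream is c0 b0 9b c6 f7 d6 58 38 af 6a c0 b0.
byte 0: 4e xor c0 = 8e
byte 1: 9c xor b0 = 2c
byte 2: 6a xor 9b = f1
byte 3: f9 xor c6 = 3f
byte 4: 1e xor f7 = e9
byte 5: b9 xor d6 = 6f
byte 6: 81 xor 58 = d9
byte 7: 17 xor 38 = 2f
byte 8: 4f xor af = e0
byte 9: 49 xor 6a = 23
byte 10: 1c xor c0 = dc
byte 11: cd xor b0 = 7d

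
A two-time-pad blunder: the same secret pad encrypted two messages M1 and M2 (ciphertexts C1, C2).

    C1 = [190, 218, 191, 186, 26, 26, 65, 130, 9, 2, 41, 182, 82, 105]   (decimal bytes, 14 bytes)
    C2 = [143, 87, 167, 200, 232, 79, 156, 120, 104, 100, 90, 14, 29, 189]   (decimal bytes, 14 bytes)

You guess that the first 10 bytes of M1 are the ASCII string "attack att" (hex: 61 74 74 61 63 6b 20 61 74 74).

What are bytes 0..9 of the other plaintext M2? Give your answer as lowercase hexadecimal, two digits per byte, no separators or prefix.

50f96c13913efd9b1512

First, C1 ⊕ C2 = (M1 ⊕ K) ⊕ (M2 ⊕ K) = M1 ⊕ M2, so the key drops out. Then M2 = (M1 ⊕ M2) ⊕ M1 over the first 10 bytes.
byte 0: (be xor 8f) xor 61 = 31 xor 61 = 50
byte 1: (da xor 57) xor 74 = 8d xor 74 = f9
byte 2: (bf xor a7) xor 74 = 18 xor 74 = 6c
byte 3: (ba xor c8) xor 61 = 72 xor 61 = 13
byte 4: (1a xor e8) xor 63 = f2 xor 63 = 91
byte 5: (1a xor 4f) xor 6b = 55 xor 6b = 3e
byte 6: (41 xor 9c) xor 20 = dd xor 20 = fd
byte 7: (82 xor 78) xor 61 = fa xor 61 = 9b
byte 8: (09 xor 68) xor 74 = 61 xor 74 = 15
byte 9: (02 xor 64) xor 74 = 66 xor 74 = 12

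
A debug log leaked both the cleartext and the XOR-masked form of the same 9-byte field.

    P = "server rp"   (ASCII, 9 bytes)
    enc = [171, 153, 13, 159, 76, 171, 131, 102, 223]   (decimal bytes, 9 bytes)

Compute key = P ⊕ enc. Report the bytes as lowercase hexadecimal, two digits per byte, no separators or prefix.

Since enc = P ⊕ key, XORing both sides with P gives key = P ⊕ enc.
byte 0: 73 xor ab = d8
byte 1: 65 xor 99 = fc
byte 2: 72 xor 0d = 7f
byte 3: 76 xor 9f = e9
byte 4: 65 xor 4c = 29
byte 5: 72 xor ab = d9
byte 6: 20 xor 83 = a3
byte 7: 72 xor 66 = 14
byte 8: 70 xor df = af

d8fc7fe929d9a314af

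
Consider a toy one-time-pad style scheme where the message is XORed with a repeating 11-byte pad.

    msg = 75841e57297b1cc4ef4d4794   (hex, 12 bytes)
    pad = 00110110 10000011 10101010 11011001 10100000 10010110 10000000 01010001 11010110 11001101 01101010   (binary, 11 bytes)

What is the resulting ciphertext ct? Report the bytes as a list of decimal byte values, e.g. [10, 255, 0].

The 11-byte key repeats, so the effective keystream is 36 83 aa d9 a0 96 80 51 d6 cd 6a 36.
byte 0: 75 ⊕ 36 = 43
byte 1: 84 ⊕ 83 = 07
byte 2: 1e ⊕ aa = b4
byte 3: 57 ⊕ d9 = 8e
byte 4: 29 ⊕ a0 = 89
byte 5: 7b ⊕ 96 = ed
byte 6: 1c ⊕ 80 = 9c
byte 7: c4 ⊕ 51 = 95
byte 8: ef ⊕ d6 = 39
byte 9: 4d ⊕ cd = 80
byte 10: 47 ⊕ 6a = 2d
byte 11: 94 ⊕ 36 = a2

[67, 7, 180, 142, 137, 237, 156, 149, 57, 128, 45, 162]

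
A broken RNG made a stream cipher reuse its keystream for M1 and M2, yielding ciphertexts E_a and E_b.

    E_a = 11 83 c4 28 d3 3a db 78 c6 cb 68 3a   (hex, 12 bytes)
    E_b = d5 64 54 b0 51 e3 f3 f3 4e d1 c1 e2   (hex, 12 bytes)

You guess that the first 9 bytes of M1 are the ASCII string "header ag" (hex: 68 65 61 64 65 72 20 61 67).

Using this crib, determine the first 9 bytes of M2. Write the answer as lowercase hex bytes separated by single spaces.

First, E_a ⊕ E_b = (M1 ⊕ K) ⊕ (M2 ⊕ K) = M1 ⊕ M2, so the key drops out. Then M2 = (M1 ⊕ M2) ⊕ M1 over the first 9 bytes.
byte 0: (11 ^ d5) ^ 68 = c4 ^ 68 = ac
byte 1: (83 ^ 64) ^ 65 = e7 ^ 65 = 82
byte 2: (c4 ^ 54) ^ 61 = 90 ^ 61 = f1
byte 3: (28 ^ b0) ^ 64 = 98 ^ 64 = fc
byte 4: (d3 ^ 51) ^ 65 = 82 ^ 65 = e7
byte 5: (3a ^ e3) ^ 72 = d9 ^ 72 = ab
byte 6: (db ^ f3) ^ 20 = 28 ^ 20 = 08
byte 7: (78 ^ f3) ^ 61 = 8b ^ 61 = ea
byte 8: (c6 ^ 4e) ^ 67 = 88 ^ 67 = ef

ac 82 f1 fc e7 ab 08 ea ef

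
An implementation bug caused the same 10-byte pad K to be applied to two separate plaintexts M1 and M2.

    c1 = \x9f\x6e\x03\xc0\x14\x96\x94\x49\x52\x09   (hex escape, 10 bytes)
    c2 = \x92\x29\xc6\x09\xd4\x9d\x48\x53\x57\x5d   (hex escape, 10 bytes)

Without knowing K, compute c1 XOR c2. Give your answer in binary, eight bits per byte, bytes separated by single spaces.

00001101 01000111 11000101 11001001 11000000 00001011 11011100 00011010 00000101 01010100

c1 ⊕ c2 = (M1 ⊕ K) ⊕ (M2 ⊕ K) = M1 ⊕ M2 — the shared key cancels under XOR.
byte 0: 10011111 xor 10010010 = 00001101
byte 1: 01101110 xor 00101001 = 01000111
byte 2: 00000011 xor 11000110 = 11000101
byte 3: 11000000 xor 00001001 = 11001001
byte 4: 00010100 xor 11010100 = 11000000
byte 5: 10010110 xor 10011101 = 00001011
byte 6: 10010100 xor 01001000 = 11011100
byte 7: 01001001 xor 01010011 = 00011010
byte 8: 01010010 xor 01010111 = 00000101
byte 9: 00001001 xor 01011101 = 01010100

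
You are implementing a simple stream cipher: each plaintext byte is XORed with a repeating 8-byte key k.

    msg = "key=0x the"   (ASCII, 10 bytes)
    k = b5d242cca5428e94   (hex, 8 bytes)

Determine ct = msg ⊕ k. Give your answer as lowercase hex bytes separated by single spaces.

The 8-byte key repeats, so the effective keystream is b5 d2 42 cc a5 42 8e 94 b5 d2.
byte 0: 6b xor b5 = de
byte 1: 65 xor d2 = b7
byte 2: 79 xor 42 = 3b
byte 3: 3d xor cc = f1
byte 4: 30 xor a5 = 95
byte 5: 78 xor 42 = 3a
byte 6: 20 xor 8e = ae
byte 7: 74 xor 94 = e0
byte 8: 68 xor b5 = dd
byte 9: 65 xor d2 = b7

de b7 3b f1 95 3a ae e0 dd b7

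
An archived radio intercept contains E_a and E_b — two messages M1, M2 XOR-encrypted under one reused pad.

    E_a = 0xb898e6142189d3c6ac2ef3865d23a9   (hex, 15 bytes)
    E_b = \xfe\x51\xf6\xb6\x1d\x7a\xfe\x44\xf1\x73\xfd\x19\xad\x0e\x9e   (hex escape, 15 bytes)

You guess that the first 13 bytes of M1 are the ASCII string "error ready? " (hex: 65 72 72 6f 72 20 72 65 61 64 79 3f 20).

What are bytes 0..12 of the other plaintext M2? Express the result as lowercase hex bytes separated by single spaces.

First, E_a ⊕ E_b = (M1 ⊕ K) ⊕ (M2 ⊕ K) = M1 ⊕ M2, so the key drops out. Then M2 = (M1 ⊕ M2) ⊕ M1 over the first 13 bytes.
byte 0: (b8 XOR fe) XOR 65 = 46 XOR 65 = 23
byte 1: (98 XOR 51) XOR 72 = c9 XOR 72 = bb
byte 2: (e6 XOR f6) XOR 72 = 10 XOR 72 = 62
byte 3: (14 XOR b6) XOR 6f = a2 XOR 6f = cd
byte 4: (21 XOR 1d) XOR 72 = 3c XOR 72 = 4e
byte 5: (89 XOR 7a) XOR 20 = f3 XOR 20 = d3
byte 6: (d3 XOR fe) XOR 72 = 2d XOR 72 = 5f
byte 7: (c6 XOR 44) XOR 65 = 82 XOR 65 = e7
byte 8: (ac XOR f1) XOR 61 = 5d XOR 61 = 3c
byte 9: (2e XOR 73) XOR 64 = 5d XOR 64 = 39
byte 10: (f3 XOR fd) XOR 79 = 0e XOR 79 = 77
byte 11: (86 XOR 19) XOR 3f = 9f XOR 3f = a0
byte 12: (5d XOR ad) XOR 20 = f0 XOR 20 = d0

23 bb 62 cd 4e d3 5f e7 3c 39 77 a0 d0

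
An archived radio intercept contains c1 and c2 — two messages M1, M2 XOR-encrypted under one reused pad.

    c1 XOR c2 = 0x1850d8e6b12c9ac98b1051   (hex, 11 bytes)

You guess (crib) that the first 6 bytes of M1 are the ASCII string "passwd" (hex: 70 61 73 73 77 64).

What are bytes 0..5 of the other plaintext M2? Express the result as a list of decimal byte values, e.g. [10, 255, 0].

[104, 49, 171, 149, 198, 72]

Since c1 ⊕ c2 = M1 ⊕ M2, XORing with the guessed M1 bytes yields the corresponding M2 bytes: M2 = (c1 ⊕ c2) ⊕ M1.
00011000 xor 01110000 = 01101000
01010000 xor 01100001 = 00110001
11011000 xor 01110011 = 10101011
11100110 xor 01110011 = 10010101
10110001 xor 01110111 = 11000110
00101100 xor 01100100 = 01001000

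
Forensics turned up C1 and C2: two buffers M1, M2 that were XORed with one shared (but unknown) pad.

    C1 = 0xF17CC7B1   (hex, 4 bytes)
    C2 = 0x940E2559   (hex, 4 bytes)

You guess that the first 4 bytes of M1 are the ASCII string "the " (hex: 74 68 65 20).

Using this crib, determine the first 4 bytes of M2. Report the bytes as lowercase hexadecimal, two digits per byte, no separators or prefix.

First, C1 ⊕ C2 = (M1 ⊕ K) ⊕ (M2 ⊕ K) = M1 ⊕ M2, so the key drops out. Then M2 = (M1 ⊕ M2) ⊕ M1 over the first 4 bytes.
byte 0: (f1 xor 94) xor 74 = 65 xor 74 = 11
byte 1: (7c xor 0e) xor 68 = 72 xor 68 = 1a
byte 2: (c7 xor 25) xor 65 = e2 xor 65 = 87
byte 3: (b1 xor 59) xor 20 = e8 xor 20 = c8

111a87c8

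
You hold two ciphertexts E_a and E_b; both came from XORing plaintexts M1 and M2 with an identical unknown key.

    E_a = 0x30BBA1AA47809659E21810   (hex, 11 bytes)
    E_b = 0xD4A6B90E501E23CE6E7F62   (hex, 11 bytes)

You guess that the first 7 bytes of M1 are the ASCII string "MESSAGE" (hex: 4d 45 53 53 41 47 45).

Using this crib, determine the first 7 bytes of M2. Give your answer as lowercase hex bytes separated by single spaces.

First, E_a ⊕ E_b = (M1 ⊕ K) ⊕ (M2 ⊕ K) = M1 ⊕ M2, so the key drops out. Then M2 = (M1 ⊕ M2) ⊕ M1 over the first 7 bytes.
byte 0: (30 ⊕ d4) ⊕ 4d = e4 ⊕ 4d = a9
byte 1: (bb ⊕ a6) ⊕ 45 = 1d ⊕ 45 = 58
byte 2: (a1 ⊕ b9) ⊕ 53 = 18 ⊕ 53 = 4b
byte 3: (aa ⊕ 0e) ⊕ 53 = a4 ⊕ 53 = f7
byte 4: (47 ⊕ 50) ⊕ 41 = 17 ⊕ 41 = 56
byte 5: (80 ⊕ 1e) ⊕ 47 = 9e ⊕ 47 = d9
byte 6: (96 ⊕ 23) ⊕ 45 = b5 ⊕ 45 = f0

a9 58 4b f7 56 d9 f0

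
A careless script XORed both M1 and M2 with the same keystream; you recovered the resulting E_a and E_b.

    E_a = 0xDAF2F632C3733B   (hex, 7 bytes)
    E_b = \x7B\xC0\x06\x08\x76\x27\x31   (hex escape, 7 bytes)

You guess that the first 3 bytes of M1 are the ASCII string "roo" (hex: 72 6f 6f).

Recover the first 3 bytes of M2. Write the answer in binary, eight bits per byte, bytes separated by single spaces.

11010011 01011101 10011111

First, E_a ⊕ E_b = (M1 ⊕ K) ⊕ (M2 ⊕ K) = M1 ⊕ M2, so the key drops out. Then M2 = (M1 ⊕ M2) ⊕ M1 over the first 3 bytes.
byte 0: (da ^ 7b) ^ 72 = a1 ^ 72 = d3
byte 1: (f2 ^ c0) ^ 6f = 32 ^ 6f = 5d
byte 2: (f6 ^ 06) ^ 6f = f0 ^ 6f = 9f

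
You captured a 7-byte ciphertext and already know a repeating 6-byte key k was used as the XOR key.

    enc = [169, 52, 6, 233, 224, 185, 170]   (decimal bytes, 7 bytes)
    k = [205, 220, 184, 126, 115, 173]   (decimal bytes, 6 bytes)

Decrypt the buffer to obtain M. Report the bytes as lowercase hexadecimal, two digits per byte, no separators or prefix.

64e8be97931467

The 6-byte key repeats, so the effective keystream is cd dc b8 7e 73 ad cd.
byte 0: a9 ^ cd = 64
byte 1: 34 ^ dc = e8
byte 2: 06 ^ b8 = be
byte 3: e9 ^ 7e = 97
byte 4: e0 ^ 73 = 93
byte 5: b9 ^ ad = 14
byte 6: aa ^ cd = 67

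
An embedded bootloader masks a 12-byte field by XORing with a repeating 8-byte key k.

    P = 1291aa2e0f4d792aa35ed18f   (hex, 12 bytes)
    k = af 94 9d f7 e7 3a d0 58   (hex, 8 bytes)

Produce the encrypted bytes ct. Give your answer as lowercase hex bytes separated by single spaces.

The 8-byte key repeats, so the effective keystream is af 94 9d f7 e7 3a d0 58 af 94 9d f7.
byte 0: 00010010 ^ 10101111 = 10111101
byte 1: 10010001 ^ 10010100 = 00000101
byte 2: 10101010 ^ 10011101 = 00110111
byte 3: 00101110 ^ 11110111 = 11011001
byte 4: 00001111 ^ 11100111 = 11101000
byte 5: 01001101 ^ 00111010 = 01110111
byte 6: 01111001 ^ 11010000 = 10101001
byte 7: 00101010 ^ 01011000 = 01110010
byte 8: 10100011 ^ 10101111 = 00001100
byte 9: 01011110 ^ 10010100 = 11001010
byte 10: 11010001 ^ 10011101 = 01001100
byte 11: 10001111 ^ 11110111 = 01111000

bd 05 37 d9 e8 77 a9 72 0c ca 4c 78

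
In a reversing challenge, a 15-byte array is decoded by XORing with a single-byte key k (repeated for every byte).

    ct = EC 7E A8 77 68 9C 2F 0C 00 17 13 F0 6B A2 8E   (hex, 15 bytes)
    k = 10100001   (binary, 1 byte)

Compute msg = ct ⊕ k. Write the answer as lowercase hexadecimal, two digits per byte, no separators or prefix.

The 1-byte key repeats, so the effective keystream is a1 a1 a1 a1 a1 a1 a1 a1 a1 a1 a1 a1 a1 a1 a1.
byte 0: 11101100 ^ 10100001 = 01001101
byte 1: 01111110 ^ 10100001 = 11011111
byte 2: 10101000 ^ 10100001 = 00001001
byte 3: 01110111 ^ 10100001 = 11010110
byte 4: 01101000 ^ 10100001 = 11001001
byte 5: 10011100 ^ 10100001 = 00111101
byte 6: 00101111 ^ 10100001 = 10001110
byte 7: 00001100 ^ 10100001 = 10101101
byte 8: 00000000 ^ 10100001 = 10100001
byte 9: 00010111 ^ 10100001 = 10110110
byte 10: 00010011 ^ 10100001 = 10110010
byte 11: 11110000 ^ 10100001 = 01010001
byte 12: 01101011 ^ 10100001 = 11001010
byte 13: 10100010 ^ 10100001 = 00000011
byte 14: 10001110 ^ 10100001 = 00101111

4ddf09d6c93d8eada1b6b251ca032f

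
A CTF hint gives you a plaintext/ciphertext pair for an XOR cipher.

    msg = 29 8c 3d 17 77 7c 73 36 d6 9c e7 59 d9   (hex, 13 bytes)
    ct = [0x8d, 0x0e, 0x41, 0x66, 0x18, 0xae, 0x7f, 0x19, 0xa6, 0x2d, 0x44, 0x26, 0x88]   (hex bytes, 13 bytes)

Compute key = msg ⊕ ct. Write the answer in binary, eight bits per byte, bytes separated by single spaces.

Since ct = msg ⊕ key, XORing both sides with msg gives key = msg ⊕ ct.
29 XOR 8d = a4
8c XOR 0e = 82
3d XOR 41 = 7c
17 XOR 66 = 71
77 XOR 18 = 6f
7c XOR ae = d2
73 XOR 7f = 0c
36 XOR 19 = 2f
d6 XOR a6 = 70
9c XOR 2d = b1
e7 XOR 44 = a3
59 XOR 26 = 7f
d9 XOR 88 = 51

10100100 10000010 01111100 01110001 01101111 11010010 00001100 00101111 01110000 10110001 10100011 01111111 01010001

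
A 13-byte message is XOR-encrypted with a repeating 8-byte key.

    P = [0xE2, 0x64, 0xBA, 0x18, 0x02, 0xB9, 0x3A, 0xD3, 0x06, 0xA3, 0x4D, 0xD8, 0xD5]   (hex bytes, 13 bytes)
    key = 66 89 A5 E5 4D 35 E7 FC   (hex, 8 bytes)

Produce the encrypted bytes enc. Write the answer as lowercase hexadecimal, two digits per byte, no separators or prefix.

The 8-byte key repeats, so the effective keystream is 66 89 a5 e5 4d 35 e7 fc 66 89 a5 e5 4d.
byte 0: e2 xor 66 = 84
byte 1: 64 xor 89 = ed
byte 2: ba xor a5 = 1f
byte 3: 18 xor e5 = fd
byte 4: 02 xor 4d = 4f
byte 5: b9 xor 35 = 8c
byte 6: 3a xor e7 = dd
byte 7: d3 xor fc = 2f
byte 8: 06 xor 66 = 60
byte 9: a3 xor 89 = 2a
byte 10: 4d xor a5 = e8
byte 11: d8 xor e5 = 3d
byte 12: d5 xor 4d = 98

84ed1ffd4f8cdd2f602ae83d98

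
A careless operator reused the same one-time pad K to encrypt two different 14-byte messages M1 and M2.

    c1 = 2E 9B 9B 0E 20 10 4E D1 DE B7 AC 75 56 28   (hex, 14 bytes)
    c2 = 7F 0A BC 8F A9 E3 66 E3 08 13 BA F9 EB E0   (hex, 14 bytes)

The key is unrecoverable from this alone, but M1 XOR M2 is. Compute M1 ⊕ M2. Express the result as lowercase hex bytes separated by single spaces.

51 91 27 81 89 f3 28 32 d6 a4 16 8c bd c8

c1 ⊕ c2 = (M1 ⊕ K) ⊕ (M2 ⊕ K) = M1 ⊕ M2 — the shared key cancels under XOR.
byte 0: 2e xor 7f = 51
byte 1: 9b xor 0a = 91
byte 2: 9b xor bc = 27
byte 3: 0e xor 8f = 81
byte 4: 20 xor a9 = 89
byte 5: 10 xor e3 = f3
byte 6: 4e xor 66 = 28
byte 7: d1 xor e3 = 32
byte 8: de xor 08 = d6
byte 9: b7 xor 13 = a4
byte 10: ac xor ba = 16
byte 11: 75 xor f9 = 8c
byte 12: 56 xor eb = bd
byte 13: 28 xor e0 = c8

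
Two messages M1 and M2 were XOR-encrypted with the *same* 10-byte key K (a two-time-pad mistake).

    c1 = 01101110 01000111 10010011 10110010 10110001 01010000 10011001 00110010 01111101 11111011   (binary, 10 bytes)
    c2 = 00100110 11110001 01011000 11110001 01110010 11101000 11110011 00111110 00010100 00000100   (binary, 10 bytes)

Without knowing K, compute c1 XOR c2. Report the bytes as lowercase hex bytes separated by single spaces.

c1 ⊕ c2 = (M1 ⊕ K) ⊕ (M2 ⊕ K) = M1 ⊕ M2 — the shared key cancels under XOR.
6e ⊕ 26 = 48
47 ⊕ f1 = b6
93 ⊕ 58 = cb
b2 ⊕ f1 = 43
b1 ⊕ 72 = c3
50 ⊕ e8 = b8
99 ⊕ f3 = 6a
32 ⊕ 3e = 0c
7d ⊕ 14 = 69
fb ⊕ 04 = ff

48 b6 cb 43 c3 b8 6a 0c 69 ff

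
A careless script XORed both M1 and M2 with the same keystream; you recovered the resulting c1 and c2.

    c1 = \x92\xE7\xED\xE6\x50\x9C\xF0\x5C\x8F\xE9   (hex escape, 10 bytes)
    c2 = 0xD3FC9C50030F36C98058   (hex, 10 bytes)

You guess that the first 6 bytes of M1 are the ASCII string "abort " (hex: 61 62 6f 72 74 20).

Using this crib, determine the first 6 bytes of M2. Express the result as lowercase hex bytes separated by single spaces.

20 79 1e c4 27 b3

First, c1 ⊕ c2 = (M1 ⊕ K) ⊕ (M2 ⊕ K) = M1 ⊕ M2, so the key drops out. Then M2 = (M1 ⊕ M2) ⊕ M1 over the first 6 bytes.
byte 0: (92 ^ d3) ^ 61 = 41 ^ 61 = 20
byte 1: (e7 ^ fc) ^ 62 = 1b ^ 62 = 79
byte 2: (ed ^ 9c) ^ 6f = 71 ^ 6f = 1e
byte 3: (e6 ^ 50) ^ 72 = b6 ^ 72 = c4
byte 4: (50 ^ 03) ^ 74 = 53 ^ 74 = 27
byte 5: (9c ^ 0f) ^ 20 = 93 ^ 20 = b3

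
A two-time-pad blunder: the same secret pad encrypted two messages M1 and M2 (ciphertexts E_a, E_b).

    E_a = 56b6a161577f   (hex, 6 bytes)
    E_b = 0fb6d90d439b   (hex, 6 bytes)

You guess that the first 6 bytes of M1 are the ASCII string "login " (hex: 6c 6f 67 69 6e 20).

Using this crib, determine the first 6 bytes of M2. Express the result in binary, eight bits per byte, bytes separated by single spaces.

First, E_a ⊕ E_b = (M1 ⊕ K) ⊕ (M2 ⊕ K) = M1 ⊕ M2, so the key drops out. Then M2 = (M1 ⊕ M2) ⊕ M1 over the first 6 bytes.
byte 0: (56 ^ 0f) ^ 6c = 59 ^ 6c = 35
byte 1: (b6 ^ b6) ^ 6f = 00 ^ 6f = 6f
byte 2: (a1 ^ d9) ^ 67 = 78 ^ 67 = 1f
byte 3: (61 ^ 0d) ^ 69 = 6c ^ 69 = 05
byte 4: (57 ^ 43) ^ 6e = 14 ^ 6e = 7a
byte 5: (7f ^ 9b) ^ 20 = e4 ^ 20 = c4

00110101 01101111 00011111 00000101 01111010 11000100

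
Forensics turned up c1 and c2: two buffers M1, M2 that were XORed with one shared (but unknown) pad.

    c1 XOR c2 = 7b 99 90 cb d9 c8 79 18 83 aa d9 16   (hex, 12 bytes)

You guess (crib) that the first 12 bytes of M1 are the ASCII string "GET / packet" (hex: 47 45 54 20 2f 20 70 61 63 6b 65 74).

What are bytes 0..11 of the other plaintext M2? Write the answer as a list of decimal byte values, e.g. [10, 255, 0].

Since c1 ⊕ c2 = M1 ⊕ M2, XORing with the guessed M1 bytes yields the corresponding M2 bytes: M2 = (c1 ⊕ c2) ⊕ M1.
byte 0: 123 ⊕  71 =  60
byte 1: 153 ⊕  69 = 220
byte 2: 144 ⊕  84 = 196
byte 3: 203 ⊕  32 = 235
byte 4: 217 ⊕  47 = 246
byte 5: 200 ⊕  32 = 232
byte 6: 121 ⊕ 112 =   9
byte 7:  24 ⊕  97 = 121
byte 8: 131 ⊕  99 = 224
byte 9: 170 ⊕ 107 = 193
byte 10: 217 ⊕ 101 = 188
byte 11:  22 ⊕ 116 =  98

[60, 220, 196, 235, 246, 232, 9, 121, 224, 193, 188, 98]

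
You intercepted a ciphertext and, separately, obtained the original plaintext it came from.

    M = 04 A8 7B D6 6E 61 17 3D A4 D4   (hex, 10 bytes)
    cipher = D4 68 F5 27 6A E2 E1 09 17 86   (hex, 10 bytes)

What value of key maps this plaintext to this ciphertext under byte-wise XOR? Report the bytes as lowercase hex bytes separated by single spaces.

Since cipher = M ⊕ key, XORing both sides with M gives key = M ⊕ cipher.
04 ^ d4 = d0
a8 ^ 68 = c0
7b ^ f5 = 8e
d6 ^ 27 = f1
6e ^ 6a = 04
61 ^ e2 = 83
17 ^ e1 = f6
3d ^ 09 = 34
a4 ^ 17 = b3
d4 ^ 86 = 52

d0 c0 8e f1 04 83 f6 34 b3 52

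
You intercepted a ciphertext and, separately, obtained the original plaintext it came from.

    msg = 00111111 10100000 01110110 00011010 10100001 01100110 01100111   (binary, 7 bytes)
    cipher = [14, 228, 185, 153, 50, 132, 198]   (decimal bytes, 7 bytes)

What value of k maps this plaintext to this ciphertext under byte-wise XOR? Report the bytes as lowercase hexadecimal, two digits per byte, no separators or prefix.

3144cf8393e2a1

Since cipher = msg ⊕ k, XORing both sides with msg gives k = msg ⊕ cipher.
3f xor 0e = 31
a0 xor e4 = 44
76 xor b9 = cf
1a xor 99 = 83
a1 xor 32 = 93
66 xor 84 = e2
67 xor c6 = a1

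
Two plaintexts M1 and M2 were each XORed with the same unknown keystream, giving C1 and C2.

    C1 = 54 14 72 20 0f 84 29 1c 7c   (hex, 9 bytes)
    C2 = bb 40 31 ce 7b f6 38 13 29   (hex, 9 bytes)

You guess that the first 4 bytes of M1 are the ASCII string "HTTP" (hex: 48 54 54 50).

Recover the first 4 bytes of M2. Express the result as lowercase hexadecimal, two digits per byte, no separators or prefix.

First, C1 ⊕ C2 = (M1 ⊕ K) ⊕ (M2 ⊕ K) = M1 ⊕ M2, so the key drops out. Then M2 = (M1 ⊕ M2) ⊕ M1 over the first 4 bytes.
byte 0: (54 xor bb) xor 48 = ef xor 48 = a7
byte 1: (14 xor 40) xor 54 = 54 xor 54 = 00
byte 2: (72 xor 31) xor 54 = 43 xor 54 = 17
byte 3: (20 xor ce) xor 50 = ee xor 50 = be

a70017be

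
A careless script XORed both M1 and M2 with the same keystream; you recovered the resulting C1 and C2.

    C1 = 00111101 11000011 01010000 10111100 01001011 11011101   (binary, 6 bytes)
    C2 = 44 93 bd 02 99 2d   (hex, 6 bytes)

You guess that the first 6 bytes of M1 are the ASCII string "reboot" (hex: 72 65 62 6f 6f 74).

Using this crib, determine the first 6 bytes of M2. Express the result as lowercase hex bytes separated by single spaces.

0b 35 8f d1 bd 84

First, C1 ⊕ C2 = (M1 ⊕ K) ⊕ (M2 ⊕ K) = M1 ⊕ M2, so the key drops out. Then M2 = (M1 ⊕ M2) ⊕ M1 over the first 6 bytes.
byte 0: (3d ^ 44) ^ 72 = 79 ^ 72 = 0b
byte 1: (c3 ^ 93) ^ 65 = 50 ^ 65 = 35
byte 2: (50 ^ bd) ^ 62 = ed ^ 62 = 8f
byte 3: (bc ^ 02) ^ 6f = be ^ 6f = d1
byte 4: (4b ^ 99) ^ 6f = d2 ^ 6f = bd
byte 5: (dd ^ 2d) ^ 74 = f0 ^ 74 = 84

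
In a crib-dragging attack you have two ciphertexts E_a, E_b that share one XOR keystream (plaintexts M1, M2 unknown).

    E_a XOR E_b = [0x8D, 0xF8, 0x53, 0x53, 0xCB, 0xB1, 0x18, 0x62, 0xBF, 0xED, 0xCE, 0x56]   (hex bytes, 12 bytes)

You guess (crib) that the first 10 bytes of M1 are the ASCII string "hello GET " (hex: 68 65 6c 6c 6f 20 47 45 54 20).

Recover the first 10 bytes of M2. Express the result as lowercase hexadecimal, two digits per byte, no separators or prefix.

e59d3f3fa4915f27ebcd

Since E_a ⊕ E_b = M1 ⊕ M2, XORing with the guessed M1 bytes yields the corresponding M2 bytes: M2 = (E_a ⊕ E_b) ⊕ M1.
byte 0: 8d ^ 68 = e5
byte 1: f8 ^ 65 = 9d
byte 2: 53 ^ 6c = 3f
byte 3: 53 ^ 6c = 3f
byte 4: cb ^ 6f = a4
byte 5: b1 ^ 20 = 91
byte 6: 18 ^ 47 = 5f
byte 7: 62 ^ 45 = 27
byte 8: bf ^ 54 = eb
byte 9: ed ^ 20 = cd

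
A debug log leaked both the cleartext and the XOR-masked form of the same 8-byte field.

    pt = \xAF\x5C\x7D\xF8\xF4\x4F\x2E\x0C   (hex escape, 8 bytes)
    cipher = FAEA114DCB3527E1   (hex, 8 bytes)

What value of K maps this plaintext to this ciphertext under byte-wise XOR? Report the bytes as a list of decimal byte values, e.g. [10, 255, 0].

Since cipher = pt ⊕ K, XORing both sides with pt gives K = pt ⊕ cipher.
af xor fa = 55
5c xor ea = b6
7d xor 11 = 6c
f8 xor 4d = b5
f4 xor cb = 3f
4f xor 35 = 7a
2e xor 27 = 09
0c xor e1 = ed

[85, 182, 108, 181, 63, 122, 9, 237]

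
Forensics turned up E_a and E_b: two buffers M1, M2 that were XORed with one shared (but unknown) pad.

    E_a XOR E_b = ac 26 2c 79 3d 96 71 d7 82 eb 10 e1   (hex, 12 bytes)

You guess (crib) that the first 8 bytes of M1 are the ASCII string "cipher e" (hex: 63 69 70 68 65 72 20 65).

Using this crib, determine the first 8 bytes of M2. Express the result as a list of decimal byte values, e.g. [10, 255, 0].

Since E_a ⊕ E_b = M1 ⊕ M2, XORing with the guessed M1 bytes yields the corresponding M2 bytes: M2 = (E_a ⊕ E_b) ⊕ M1.
ac xor 63 = cf
26 xor 69 = 4f
2c xor 70 = 5c
79 xor 68 = 11
3d xor 65 = 58
96 xor 72 = e4
71 xor 20 = 51
d7 xor 65 = b2

[207, 79, 92, 17, 88, 228, 81, 178]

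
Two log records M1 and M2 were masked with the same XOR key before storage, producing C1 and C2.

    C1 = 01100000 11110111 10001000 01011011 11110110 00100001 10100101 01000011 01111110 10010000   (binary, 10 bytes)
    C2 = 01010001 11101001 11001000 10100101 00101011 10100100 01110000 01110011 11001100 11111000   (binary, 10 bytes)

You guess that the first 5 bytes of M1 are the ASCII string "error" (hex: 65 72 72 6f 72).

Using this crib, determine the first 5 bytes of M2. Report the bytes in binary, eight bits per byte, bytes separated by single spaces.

01010100 01101100 00110010 10010001 10101111

First, C1 ⊕ C2 = (M1 ⊕ K) ⊕ (M2 ⊕ K) = M1 ⊕ M2, so the key drops out. Then M2 = (M1 ⊕ M2) ⊕ M1 over the first 5 bytes.
byte 0: (60 ⊕ 51) ⊕ 65 = 31 ⊕ 65 = 54
byte 1: (f7 ⊕ e9) ⊕ 72 = 1e ⊕ 72 = 6c
byte 2: (88 ⊕ c8) ⊕ 72 = 40 ⊕ 72 = 32
byte 3: (5b ⊕ a5) ⊕ 6f = fe ⊕ 6f = 91
byte 4: (f6 ⊕ 2b) ⊕ 72 = dd ⊕ 72 = af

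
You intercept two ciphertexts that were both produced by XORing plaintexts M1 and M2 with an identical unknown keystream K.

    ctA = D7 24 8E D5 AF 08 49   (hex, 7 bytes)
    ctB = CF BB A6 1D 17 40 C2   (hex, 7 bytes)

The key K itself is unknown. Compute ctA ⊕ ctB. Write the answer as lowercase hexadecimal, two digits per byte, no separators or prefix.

ctA ⊕ ctB = (M1 ⊕ K) ⊕ (M2 ⊕ K) = M1 ⊕ M2 — the shared key cancels under XOR.
byte 0: 11010111 ^ 11001111 = 00011000
byte 1: 00100100 ^ 10111011 = 10011111
byte 2: 10001110 ^ 10100110 = 00101000
byte 3: 11010101 ^ 00011101 = 11001000
byte 4: 10101111 ^ 00010111 = 10111000
byte 5: 00001000 ^ 01000000 = 01001000
byte 6: 01001001 ^ 11000010 = 10001011

189f28c8b8488b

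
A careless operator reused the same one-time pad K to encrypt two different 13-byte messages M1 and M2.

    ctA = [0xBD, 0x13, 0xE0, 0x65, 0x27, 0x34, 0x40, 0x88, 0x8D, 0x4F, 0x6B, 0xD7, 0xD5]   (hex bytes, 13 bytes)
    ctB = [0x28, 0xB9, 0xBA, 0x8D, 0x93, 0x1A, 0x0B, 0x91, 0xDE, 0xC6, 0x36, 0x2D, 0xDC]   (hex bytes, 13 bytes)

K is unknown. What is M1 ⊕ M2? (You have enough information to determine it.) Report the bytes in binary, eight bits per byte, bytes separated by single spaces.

ctA ⊕ ctB = (M1 ⊕ K) ⊕ (M2 ⊕ K) = M1 ⊕ M2 — the shared key cancels under XOR.
10111101 XOR 00101000 = 10010101
00010011 XOR 10111001 = 10101010
11100000 XOR 10111010 = 01011010
01100101 XOR 10001101 = 11101000
00100111 XOR 10010011 = 10110100
00110100 XOR 00011010 = 00101110
01000000 XOR 00001011 = 01001011
10001000 XOR 10010001 = 00011001
10001101 XOR 11011110 = 01010011
01001111 XOR 11000110 = 10001001
01101011 XOR 00110110 = 01011101
11010111 XOR 00101101 = 11111010
11010101 XOR 11011100 = 00001001

10010101 10101010 01011010 11101000 10110100 00101110 01001011 00011001 01010011 10001001 01011101 11111010 00001001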